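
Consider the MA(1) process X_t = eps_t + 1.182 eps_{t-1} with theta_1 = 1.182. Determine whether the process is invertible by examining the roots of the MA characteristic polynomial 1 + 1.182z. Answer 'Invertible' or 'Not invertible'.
\text{Not invertible}

The MA(q) characteristic polynomial is P(z) = 1 + 1.182z.
Invertibility requires all roots to lie outside the unit circle, i.e. |z| > 1 for every root.
This is linear in z: 1 + (1.182) z = 0  =>  z = -1/(1.182) = -0.846024,  |z| = 0.846024.
Moduli of all roots: 0.8460.
All moduli strictly greater than 1? No.
Verdict: Not invertible.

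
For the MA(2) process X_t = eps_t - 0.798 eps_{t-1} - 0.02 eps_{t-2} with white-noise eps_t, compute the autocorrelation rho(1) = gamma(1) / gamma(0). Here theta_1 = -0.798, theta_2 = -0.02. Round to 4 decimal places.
\rho(1) = -0.4777

For an MA(q) process with theta_0 = 1, the autocovariance is
  gamma(k) = sigma^2 * sum_{i=0..q-k} theta_i * theta_{i+k},
and rho(k) = gamma(k) / gamma(0). Sigma^2 cancels.
  numerator   = (1)*(-0.798) + (-0.798)*(-0.02) = -0.78204.
  denominator = (1)^2 + (-0.798)^2 + (-0.02)^2 = 1.637204.
  rho(1) = -0.78204 / 1.637204 = -0.4777.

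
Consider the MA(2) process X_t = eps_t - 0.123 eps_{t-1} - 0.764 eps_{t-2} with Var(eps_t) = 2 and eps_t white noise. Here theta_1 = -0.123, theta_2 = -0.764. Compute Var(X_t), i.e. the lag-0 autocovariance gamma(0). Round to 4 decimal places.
\gamma(0) = 3.1977

For an MA(q) process X_t = eps_t + sum_i theta_i eps_{t-i} with
Var(eps_t) = sigma^2, the variance is
  gamma(0) = sigma^2 * (1 + sum_i theta_i^2).
  sum_i theta_i^2 = (-0.123)^2 + (-0.764)^2 = 0.015129 + 0.583696 = 0.598825.
  gamma(0) = 2 * (1 + 0.598825) = 2 * 1.598825 = 3.19765, which rounds to 3.1977.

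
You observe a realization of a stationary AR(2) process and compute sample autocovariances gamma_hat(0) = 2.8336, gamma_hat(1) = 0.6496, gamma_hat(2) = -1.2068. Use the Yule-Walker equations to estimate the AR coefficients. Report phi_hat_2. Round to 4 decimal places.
\hat\phi_{2} = -0.5050

The Yule-Walker equations for an AR(p) process read, in matrix form,
  Gamma_p phi = r_p,   with   (Gamma_p)_{ij} = gamma(|i - j|),
                       (r_p)_i = gamma(i),   i,j = 1..p.
Substitute the sample gammas (Toeplitz matrix and right-hand side of size 2):
  Gamma_p = [[2.8336, 0.6496], [0.6496, 2.8336]]
  r_p     = [0.6496, -1.2068]
Written out:
  2.8336 phi_1 + 0.6496 phi_2 = 0.6496
  0.6496 phi_1 + 2.8336 phi_2 = -1.2068
Solve by Cramer's rule:
  det = gamma(0)^2 - gamma(1)^2 = (2.8336)^2 - (0.6496)^2 = 8.02928896 - 0.42198016 = 7.6073088
  phi_hat_1 = [gamma(1) gamma(0) - gamma(1) gamma(2)] / det = [(0.6496)(2.8336) - (0.6496)(-1.2068)] / 7.6073088 = 2.62464384 / 7.6073088 = 0.345
  phi_hat_2 = [gamma(0) gamma(2) - gamma(1)^2] / det = [(2.8336)(-1.2068) - (0.6496)^2] / 7.6073088 = -3.84156864 / 7.6073088 = -0.505
So phi_hat = [0.3450, -0.5050].
Therefore phi_hat_2 = -0.5050.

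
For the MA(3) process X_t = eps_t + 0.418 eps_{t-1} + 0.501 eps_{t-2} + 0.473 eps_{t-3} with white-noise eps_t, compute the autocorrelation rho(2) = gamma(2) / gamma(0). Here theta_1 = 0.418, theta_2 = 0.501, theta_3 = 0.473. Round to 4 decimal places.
\rho(2) = 0.4236

For an MA(q) process with theta_0 = 1, the autocovariance is
  gamma(k) = sigma^2 * sum_{i=0..q-k} theta_i * theta_{i+k},
and rho(k) = gamma(k) / gamma(0). Sigma^2 cancels.
  numerator   = (1)*(0.501) + (0.418)*(0.473) = 0.698714.
  denominator = (1)^2 + (0.418)^2 + (0.501)^2 + (0.473)^2 = 1.649454.
  rho(2) = 0.698714 / 1.649454 = 0.4236.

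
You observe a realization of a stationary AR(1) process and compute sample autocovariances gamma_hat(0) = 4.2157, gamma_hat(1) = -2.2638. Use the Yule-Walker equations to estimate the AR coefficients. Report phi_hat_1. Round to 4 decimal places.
\hat\phi_{1} = -0.5370

The Yule-Walker equations for an AR(p) process read, in matrix form,
  Gamma_p phi = r_p,   with   (Gamma_p)_{ij} = gamma(|i - j|),
                       (r_p)_i = gamma(i),   i,j = 1..p.
Substitute the sample gammas (Toeplitz matrix and right-hand side of size 1):
  Gamma_p = [[4.2157]]
  r_p     = [-2.2638]
With p = 1 this is the single equation gamma(0) phi_1 = gamma(1):
  phi_hat_1 = gamma(1) / gamma(0) = -2.2638 / 4.2157 = -0.5370.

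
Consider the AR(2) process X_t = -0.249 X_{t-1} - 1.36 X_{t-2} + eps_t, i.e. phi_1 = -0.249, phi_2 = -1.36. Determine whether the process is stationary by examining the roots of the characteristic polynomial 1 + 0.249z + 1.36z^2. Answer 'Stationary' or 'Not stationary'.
\text{Not stationary}

The AR(p) characteristic polynomial is P(z) = 1 + 0.249z + 1.36z^2.
Stationarity requires all roots to lie outside the unit circle, i.e. |z| > 1 for every root.
Set 1 + (0.249) z + (1.36) z^2 = 0, i.e. a z^2 + b z + c = 0 with a = 1.36, b = 0.249, c = 1.
Discriminant D = b^2 - 4ac = (0.249)^2 - 4*(1.36)*1 = 0.062001 - (5.44) = -5.377999.
D < 0, so the roots are the complex-conjugate pair z = (-b +/- i sqrt(-D)) / (2a) = -0.0915 +/- 0.8526i.
For a conjugate pair |z|^2 = z * conj(z) = (product of roots) = c/a = 1/(1.36) = 0.735294, so |z| = sqrt(0.735294) = 0.8575 for both roots.
Moduli of all roots: 0.8575, 0.8575.
All moduli strictly greater than 1? No.
Verdict: Not stationary.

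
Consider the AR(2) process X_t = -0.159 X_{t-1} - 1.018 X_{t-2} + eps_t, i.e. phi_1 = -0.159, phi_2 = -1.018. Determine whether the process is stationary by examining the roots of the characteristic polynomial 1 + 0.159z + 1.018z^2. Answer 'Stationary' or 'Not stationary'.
\text{Not stationary}

The AR(p) characteristic polynomial is P(z) = 1 + 0.159z + 1.018z^2.
Stationarity requires all roots to lie outside the unit circle, i.e. |z| > 1 for every root.
Set 1 + (0.159) z + (1.018) z^2 = 0, i.e. a z^2 + b z + c = 0 with a = 1.018, b = 0.159, c = 1.
Discriminant D = b^2 - 4ac = (0.159)^2 - 4*(1.018)*1 = 0.025281 - (4.072) = -4.046719.
D < 0, so the roots are the complex-conjugate pair z = (-b +/- i sqrt(-D)) / (2a) = -0.0781 +/- 0.988i.
For a conjugate pair |z|^2 = z * conj(z) = (product of roots) = c/a = 1/(1.018) = 0.982318, so |z| = sqrt(0.982318) = 0.9911 for both roots.
Moduli of all roots: 0.9911, 0.9911.
All moduli strictly greater than 1? No.
Verdict: Not stationary.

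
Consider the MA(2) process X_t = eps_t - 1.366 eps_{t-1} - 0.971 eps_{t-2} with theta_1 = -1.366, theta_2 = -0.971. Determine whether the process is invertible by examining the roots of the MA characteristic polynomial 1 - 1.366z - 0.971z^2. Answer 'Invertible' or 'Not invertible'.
\text{Not invertible}

The MA(q) characteristic polynomial is P(z) = 1 - 1.366z - 0.971z^2.
Invertibility requires all roots to lie outside the unit circle, i.e. |z| > 1 for every root.
Set 1 + (-1.366) z + (-0.971) z^2 = 0, i.e. a z^2 + b z + c = 0 with a = -0.971, b = -1.366, c = 1.
Discriminant D = b^2 - 4ac = (-1.366)^2 - 4*(-0.971)*1 = 1.865956 - (-3.884) = 5.749956.
D >= 0, so the roots are real: z = (-b +/- sqrt(D)) / (2a) = (1.366 +/- 2.397907) / (-1.942).
  z_1 = (1.366 + 2.397907) / (-1.942) = -1.9382,   |z_1| = 1.9382.
  z_2 = (1.366 - 2.397907) / (-1.942) = 0.5314,   |z_2| = 0.5314.
Moduli of all roots: 1.9382, 0.5314.
All moduli strictly greater than 1? No.
Verdict: Not invertible.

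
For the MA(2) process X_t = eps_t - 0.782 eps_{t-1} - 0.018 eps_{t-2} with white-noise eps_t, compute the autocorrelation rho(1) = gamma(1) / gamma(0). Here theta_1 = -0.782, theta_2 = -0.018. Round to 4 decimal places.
\rho(1) = -0.4764

For an MA(q) process with theta_0 = 1, the autocovariance is
  gamma(k) = sigma^2 * sum_{i=0..q-k} theta_i * theta_{i+k},
and rho(k) = gamma(k) / gamma(0). Sigma^2 cancels.
  numerator   = (1)*(-0.782) + (-0.782)*(-0.018) = -0.767924.
  denominator = (1)^2 + (-0.782)^2 + (-0.018)^2 = 1.611848.
  rho(1) = -0.767924 / 1.611848 = -0.4764.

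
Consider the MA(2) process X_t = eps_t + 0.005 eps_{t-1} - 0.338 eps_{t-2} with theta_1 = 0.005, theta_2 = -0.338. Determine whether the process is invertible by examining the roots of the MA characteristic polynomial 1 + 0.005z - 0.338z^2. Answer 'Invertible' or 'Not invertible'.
\text{Invertible}

The MA(q) characteristic polynomial is P(z) = 1 + 0.005z - 0.338z^2.
Invertibility requires all roots to lie outside the unit circle, i.e. |z| > 1 for every root.
Set 1 + (0.005) z + (-0.338) z^2 = 0, i.e. a z^2 + b z + c = 0 with a = -0.338, b = 0.005, c = 1.
Discriminant D = b^2 - 4ac = (0.005)^2 - 4*(-0.338)*1 = 0.000025 - (-1.352) = 1.352025.
D >= 0, so the roots are real: z = (-b +/- sqrt(D)) / (2a) = (-0.005 +/- 1.162766) / (-0.676).
  z_1 = (-0.005 + 1.162766) / (-0.676) = -1.7127,   |z_1| = 1.7127.
  z_2 = (-0.005 - 1.162766) / (-0.676) = 1.7275,   |z_2| = 1.7275.
Moduli of all roots: 1.7127, 1.7275.
All moduli strictly greater than 1? Yes.
Verdict: Invertible.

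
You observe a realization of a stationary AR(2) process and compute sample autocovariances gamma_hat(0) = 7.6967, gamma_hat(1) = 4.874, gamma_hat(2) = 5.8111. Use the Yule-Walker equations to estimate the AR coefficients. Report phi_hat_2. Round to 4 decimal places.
\hat\phi_{2} = 0.5910

The Yule-Walker equations for an AR(p) process read, in matrix form,
  Gamma_p phi = r_p,   with   (Gamma_p)_{ij} = gamma(|i - j|),
                       (r_p)_i = gamma(i),   i,j = 1..p.
Substitute the sample gammas (Toeplitz matrix and right-hand side of size 2):
  Gamma_p = [[7.6967, 4.874], [4.874, 7.6967]]
  r_p     = [4.874, 5.8111]
Written out:
  7.6967 phi_1 + 4.874 phi_2 = 4.874
  4.874 phi_1 + 7.6967 phi_2 = 5.8111
Solve by Cramer's rule:
  det = gamma(0)^2 - gamma(1)^2 = (7.6967)^2 - (4.874)^2 = 59.23919089 - 23.755876 = 35.48331489
  phi_hat_1 = [gamma(1) gamma(0) - gamma(1) gamma(2)] / det = [(4.874)(7.6967) - (4.874)(5.8111)] / 35.48331489 = 9.1904144 / 35.48331489 = 0.259
  phi_hat_2 = [gamma(0) gamma(2) - gamma(1)^2] / det = [(7.6967)(5.8111) - (4.874)^2] / 35.48331489 = 20.97041737 / 35.48331489 = 0.591
So phi_hat = [0.2590, 0.5910].
Therefore phi_hat_2 = 0.5910.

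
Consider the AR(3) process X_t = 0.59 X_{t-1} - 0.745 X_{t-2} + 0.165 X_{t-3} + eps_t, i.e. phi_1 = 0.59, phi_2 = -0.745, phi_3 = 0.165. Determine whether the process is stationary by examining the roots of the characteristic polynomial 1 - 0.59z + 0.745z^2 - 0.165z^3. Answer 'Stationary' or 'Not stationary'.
\text{Stationary}

The AR(p) characteristic polynomial is P(z) = 1 - 0.59z + 0.745z^2 - 0.165z^3.
Stationarity requires all roots to lie outside the unit circle, i.e. |z| > 1 for every root.
Degree 3: look for a simple real root z0 first, then factor out (1 - z/z0) and solve the remaining quadratic.
Testing z0 = 4: P(4) = 1 + (-0.59)(4) + (0.745)(4)^2 + (-0.165)(4)^3
  = 1 + (-2.36) + (11.92) + (-10.56) = 0.  So z_0 = 4 is a root, |z_0| = 4.
Divide out the factor (1 - 0.25 z) = (1 - z/z0) (since 1/z0 = 0.25):
  P(z) = (1 - 0.25 z)(1 + (-0.34) z + (0.66) z^2)
  [check: z-coef -0.34 - (0.25) = -0.59; z^2-coef 0.66 - (0.25)(-0.34) = 0.745; z^3-coef -(0.25)(0.66) = -0.165.]
Remaining roots from the quadratic factor 1 + (-0.34) z + (0.66) z^2:
  Set 1 + (-0.34) z + (0.66) z^2 = 0, i.e. a z^2 + b z + c = 0 with a = 0.66, b = -0.34, c = 1.
  Discriminant D = b^2 - 4ac = (-0.34)^2 - 4*(0.66)*1 = 0.1156 - (2.64) = -2.5244.
  D < 0, so the roots are the complex-conjugate pair z = (-b +/- i sqrt(-D)) / (2a) = 0.2576 +/- 1.2037i.
  For a conjugate pair |z|^2 = z * conj(z) = (product of roots) = c/a = 1/(0.66) = 1.515152, so |z| = sqrt(1.515152) = 1.2309 for both roots.
Moduli of all roots: 4.0000, 1.2309, 1.2309.
All moduli strictly greater than 1? Yes.
Verdict: Stationary.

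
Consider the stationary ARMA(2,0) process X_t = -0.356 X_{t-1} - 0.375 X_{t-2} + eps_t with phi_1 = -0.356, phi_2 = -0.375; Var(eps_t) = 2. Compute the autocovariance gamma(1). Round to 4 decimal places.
\gamma(1) = -0.6458

Multiply the model equation by X_{t-k} and take expectations. With theta_0 = psi_0 = 1 and psi_j the MA(infinity) weights, this gives
  gamma(k) - sum_i phi_i gamma(k-i) = c_k,
  c_k = sigma^2 * sum_{j=k..q} theta_j psi_{j-k}   (c_k = 0 for k > q),
using gamma(-m) = gamma(m).
Pure AR (q = 0): c_0 = sigma^2 = 2, c_k = 0 for k >= 1.
Equations for k = 0, 1, 2 (AR order 2, c_2 = 0):
  (E0) gamma(0) = phi_1 gamma(1) + phi_2 gamma(2) + c_0
  (E1) gamma(1) = phi_1 gamma(0) + phi_2 gamma(1) + c_1
  (E2) gamma(2) = phi_1 gamma(1) + phi_2 gamma(0)
From (E1): gamma(1) = A gamma(0) + B with
  A = phi_1 / (1 - phi_2) = -0.356 / 1.375 = -0.258909,   B = c_1 / (1 - phi_2) = 0 / 1.375 = 0.
Insert (E2) into (E0): gamma(0) (1 - phi_2^2) = phi_1 (1 + phi_2) gamma(1) + c_0.
  phi_1 (1 + phi_2) = (-0.356)(0.625) = -0.2225,   1 - phi_2^2 = 0.859375.
Replace gamma(1) by A gamma(0) + B and collect gamma(0):
  gamma(0) [0.859375 - (-0.2225)(-0.258909)] = c_0 = 2
  gamma(0) * 0.801768 = 2
  gamma(0) = 2 / 0.801768 = 2.494488.
  gamma(1) = A gamma(0) = (-0.258909)(2.494488) = -0.645846.
Therefore gamma(1) = -0.6458 (to 4 decimal places).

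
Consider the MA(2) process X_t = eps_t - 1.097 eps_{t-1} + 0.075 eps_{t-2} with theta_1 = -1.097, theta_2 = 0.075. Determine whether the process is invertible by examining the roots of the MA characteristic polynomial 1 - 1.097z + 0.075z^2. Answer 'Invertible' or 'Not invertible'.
\text{Not invertible}

The MA(q) characteristic polynomial is P(z) = 1 - 1.097z + 0.075z^2.
Invertibility requires all roots to lie outside the unit circle, i.e. |z| > 1 for every root.
Set 1 + (-1.097) z + (0.075) z^2 = 0, i.e. a z^2 + b z + c = 0 with a = 0.075, b = -1.097, c = 1.
Discriminant D = b^2 - 4ac = (-1.097)^2 - 4*(0.075)*1 = 1.203409 - (0.3) = 0.903409.
D >= 0, so the roots are real: z = (-b +/- sqrt(D)) / (2a) = (1.097 +/- 0.950478) / (0.15).
  z_1 = (1.097 + 0.950478) / (0.15) = 13.6499,   |z_1| = 13.6499.
  z_2 = (1.097 - 0.950478) / (0.15) = 0.9768,   |z_2| = 0.9768.
Moduli of all roots: 13.6499, 0.9768.
All moduli strictly greater than 1? No.
Verdict: Not invertible.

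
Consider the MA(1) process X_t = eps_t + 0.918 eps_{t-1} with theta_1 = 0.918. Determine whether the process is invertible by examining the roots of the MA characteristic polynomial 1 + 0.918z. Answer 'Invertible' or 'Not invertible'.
\text{Invertible}

The MA(q) characteristic polynomial is P(z) = 1 + 0.918z.
Invertibility requires all roots to lie outside the unit circle, i.e. |z| > 1 for every root.
This is linear in z: 1 + (0.918) z = 0  =>  z = -1/(0.918) = -1.089325,  |z| = 1.089325.
Moduli of all roots: 1.0893.
All moduli strictly greater than 1? Yes.
Verdict: Invertible.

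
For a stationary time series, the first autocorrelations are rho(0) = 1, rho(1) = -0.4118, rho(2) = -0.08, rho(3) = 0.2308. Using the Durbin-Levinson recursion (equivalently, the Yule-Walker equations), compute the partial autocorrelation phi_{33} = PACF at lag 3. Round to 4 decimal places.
\phi_{33} = 0.0850

The PACF at lag k is phi_{kk}, the last component of the solution
to the Yule-Walker system G_k phi = r_k where
  (G_k)_{ij} = rho(|i - j|), (r_k)_i = rho(i), i,j = 1..k.
Equivalently, Durbin-Levinson gives phi_{kk} iteratively:
  phi_{11} = rho(1)
  phi_{kk} = [rho(k) - sum_{j=1..k-1} phi_{k-1,j} rho(k-j)]
            / [1 - sum_{j=1..k-1} phi_{k-1,j} rho(j)],
  phi_{k,j} = phi_{k-1,j} - phi_{kk} phi_{k-1,k-j},  j = 1..k-1.
Step k = 1:
  phi_11 = rho(1) = -0.4118.
Step k = 2:
  phi_22 = [rho(2) - phi_11 rho(1)] / [1 - phi_11 rho(1)] = [-0.08 - (-0.4118)(-0.4118)] / [1 - (-0.4118)(-0.4118)]
         = -0.24957924 / 0.83042076 = -0.300546.
  Update: phi_21 = phi_11 - phi_22 phi_11 = -0.4118 - (-0.300546)(-0.4118) = -0.535565.
Step k = 3:
  phi_33 = [rho(3) - phi_21 rho(2) - phi_22 rho(1)] / [1 - phi_21 rho(1) - phi_22 rho(2)]
    numerator   = 0.2308 - (-0.535565)(-0.08) - (-0.300546)(-0.4118) = 0.06419018
    denominator = 1 - (-0.535565)(-0.4118) - (-0.300546)(-0.08) = 0.75541084
  phi_33 = 0.06419018 / 0.75541084 = 0.085.
Therefore phi_{33} = 0.0850.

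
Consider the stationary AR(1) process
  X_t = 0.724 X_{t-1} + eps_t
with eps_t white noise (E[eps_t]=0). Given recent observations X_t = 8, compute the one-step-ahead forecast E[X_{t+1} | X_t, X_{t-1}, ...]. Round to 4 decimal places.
E[X_{t+1} \mid \mathcal F_t] = 5.7920

For an AR(p) model X_t = c + sum_i phi_i X_{t-i} + eps_t, the
one-step-ahead conditional mean is
  E[X_{t+1} | X_t, ...] = c + sum_i phi_i X_{t+1-i}.
Substitute known values:
  E[X_{t+1} | ...] = (0.724) * (8)
                   = 5.7920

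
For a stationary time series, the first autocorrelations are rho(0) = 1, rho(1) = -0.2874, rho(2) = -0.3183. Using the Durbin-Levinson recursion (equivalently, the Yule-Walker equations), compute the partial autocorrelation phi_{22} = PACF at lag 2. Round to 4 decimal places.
\phi_{22} = -0.4370

The PACF at lag k is phi_{kk}, the last component of the solution
to the Yule-Walker system G_k phi = r_k where
  (G_k)_{ij} = rho(|i - j|), (r_k)_i = rho(i), i,j = 1..k.
Equivalently, Durbin-Levinson gives phi_{kk} iteratively:
  phi_{11} = rho(1)
  phi_{kk} = [rho(k) - sum_{j=1..k-1} phi_{k-1,j} rho(k-j)]
            / [1 - sum_{j=1..k-1} phi_{k-1,j} rho(j)],
  phi_{k,j} = phi_{k-1,j} - phi_{kk} phi_{k-1,k-j},  j = 1..k-1.
Step k = 1:
  phi_11 = rho(1) = -0.2874.
Step k = 2:
  phi_22 = [rho(2) - phi_11 rho(1)] / [1 - phi_11 rho(1)] = [-0.3183 - (-0.2874)(-0.2874)] / [1 - (-0.2874)(-0.2874)]
         = -0.40089876 / 0.91740124 = -0.437.
Therefore phi_{22} = -0.4370.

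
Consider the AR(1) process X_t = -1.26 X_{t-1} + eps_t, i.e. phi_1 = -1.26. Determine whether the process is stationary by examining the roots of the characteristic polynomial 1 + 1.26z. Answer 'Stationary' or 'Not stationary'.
\text{Not stationary}

The AR(p) characteristic polynomial is P(z) = 1 + 1.26z.
Stationarity requires all roots to lie outside the unit circle, i.e. |z| > 1 for every root.
This is linear in z: 1 + (1.26) z = 0  =>  z = -1/(1.26) = -0.793651,  |z| = 0.793651.
Moduli of all roots: 0.7937.
All moduli strictly greater than 1? No.
Verdict: Not stationary.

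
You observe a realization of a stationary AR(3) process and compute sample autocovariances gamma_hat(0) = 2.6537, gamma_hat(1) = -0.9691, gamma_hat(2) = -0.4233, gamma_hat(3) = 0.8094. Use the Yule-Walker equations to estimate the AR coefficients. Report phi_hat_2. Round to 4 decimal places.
\hat\phi_{2} = -0.2720

The Yule-Walker equations for an AR(p) process read, in matrix form,
  Gamma_p phi = r_p,   with   (Gamma_p)_{ij} = gamma(|i - j|),
                       (r_p)_i = gamma(i),   i,j = 1..p.
Substitute the sample gammas (Toeplitz matrix and right-hand side of size 3):
  Gamma_p = [[2.6537, -0.9691, -0.4233], [-0.9691, 2.6537, -0.9691], [-0.4233, -0.9691, 2.6537]]
  r_p     = [-0.9691, -0.4233, 0.8094]
Written out (R1..R3):
  (R1) 2.6537 phi_1 - 0.9691 phi_2 - 0.4233 phi_3 = -0.9691
  (R2) -0.9691 phi_1 + 2.6537 phi_2 - 0.9691 phi_3 = -0.4233
  (R3) -0.4233 phi_1 - 0.9691 phi_2 + 2.6537 phi_3 = 0.8094
Gaussian elimination:
  R2 <- R2 - (-0.9691/2.6537) R1 = R2 - (-0.365188) R1:  2.299796 phi_2 - 1.123684 phi_3 = -0.777204
  R3 <- R3 - (-0.4233/2.6537) R1 = R3 - (-0.159513) R1:  -1.123684 phi_2 + 2.586178 phi_3 = 0.654816
  R3 <- R3 - (-1.123684/2.299796) R2 = R3 - (-0.488602) R2:  2.037144 phi_3 = 0.275073
Back-substitution:
  phi_hat_3 = 0.275073 / 2.037144 = 0.135029
  phi_hat_2 = (-0.777204 - (-1.123684)(0.135029)) / 2.299796 = -0.27197
  phi_hat_1 = (-0.9691 - (-0.9691)(-0.27197) - (-0.4233)(0.135029)) / 2.6537 = -0.442969
So phi_hat = [-0.4430, -0.2720, 0.1350].
Therefore phi_hat_2 = -0.2720.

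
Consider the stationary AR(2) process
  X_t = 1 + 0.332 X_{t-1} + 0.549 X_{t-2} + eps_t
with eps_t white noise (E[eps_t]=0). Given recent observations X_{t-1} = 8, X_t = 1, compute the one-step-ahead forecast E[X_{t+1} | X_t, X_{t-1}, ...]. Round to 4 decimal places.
E[X_{t+1} \mid \mathcal F_t] = 5.7240

For an AR(p) model X_t = c + sum_i phi_i X_{t-i} + eps_t, the
one-step-ahead conditional mean is
  E[X_{t+1} | X_t, ...] = c + sum_i phi_i X_{t+1-i}.
Substitute known values:
  E[X_{t+1} | ...] = 1 + (0.332) * (1) + (0.549) * (8)
                   = 5.7240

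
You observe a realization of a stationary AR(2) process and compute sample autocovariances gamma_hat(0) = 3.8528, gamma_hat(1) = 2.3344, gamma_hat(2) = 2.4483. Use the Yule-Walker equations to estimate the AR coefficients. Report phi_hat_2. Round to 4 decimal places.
\hat\phi_{2} = 0.4240

The Yule-Walker equations for an AR(p) process read, in matrix form,
  Gamma_p phi = r_p,   with   (Gamma_p)_{ij} = gamma(|i - j|),
                       (r_p)_i = gamma(i),   i,j = 1..p.
Substitute the sample gammas (Toeplitz matrix and right-hand side of size 2):
  Gamma_p = [[3.8528, 2.3344], [2.3344, 3.8528]]
  r_p     = [2.3344, 2.4483]
Written out:
  3.8528 phi_1 + 2.3344 phi_2 = 2.3344
  2.3344 phi_1 + 3.8528 phi_2 = 2.4483
Solve by Cramer's rule:
  det = gamma(0)^2 - gamma(1)^2 = (3.8528)^2 - (2.3344)^2 = 14.84406784 - 5.44942336 = 9.39464448
  phi_hat_1 = [gamma(1) gamma(0) - gamma(1) gamma(2)] / det = [(2.3344)(3.8528) - (2.3344)(2.4483)] / 9.39464448 = 3.2786648 / 9.39464448 = 0.349
  phi_hat_2 = [gamma(0) gamma(2) - gamma(1)^2] / det = [(3.8528)(2.4483) - (2.3344)^2] / 9.39464448 = 3.98338688 / 9.39464448 = 0.424
So phi_hat = [0.3490, 0.4240].
Therefore phi_hat_2 = 0.4240.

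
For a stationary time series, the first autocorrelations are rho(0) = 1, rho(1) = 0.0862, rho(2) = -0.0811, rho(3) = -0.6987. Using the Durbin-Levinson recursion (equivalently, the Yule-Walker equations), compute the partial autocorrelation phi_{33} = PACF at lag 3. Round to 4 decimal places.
\phi_{33} = -0.6940

The PACF at lag k is phi_{kk}, the last component of the solution
to the Yule-Walker system G_k phi = r_k where
  (G_k)_{ij} = rho(|i - j|), (r_k)_i = rho(i), i,j = 1..k.
Equivalently, Durbin-Levinson gives phi_{kk} iteratively:
  phi_{11} = rho(1)
  phi_{kk} = [rho(k) - sum_{j=1..k-1} phi_{k-1,j} rho(k-j)]
            / [1 - sum_{j=1..k-1} phi_{k-1,j} rho(j)],
  phi_{k,j} = phi_{k-1,j} - phi_{kk} phi_{k-1,k-j},  j = 1..k-1.
Step k = 1:
  phi_11 = rho(1) = 0.0862.
Step k = 2:
  phi_22 = [rho(2) - phi_11 rho(1)] / [1 - phi_11 rho(1)] = [-0.0811 - (0.0862)(0.0862)] / [1 - (0.0862)(0.0862)]
         = -0.08853044 / 0.99256956 = -0.089193.
  Update: phi_21 = phi_11 - phi_22 phi_11 = 0.0862 - (-0.089193)(0.0862) = 0.093888.
Step k = 3:
  phi_33 = [rho(3) - phi_21 rho(2) - phi_22 rho(1)] / [1 - phi_21 rho(1) - phi_22 rho(2)]
    numerator   = -0.6987 - (0.093888)(-0.0811) - (-0.089193)(0.0862) = -0.68339719
    denominator = 1 - (0.093888)(0.0862) - (-0.089193)(-0.0811) = 0.98467325
  phi_33 = -0.68339719 / 0.98467325 = -0.694.
Therefore phi_{33} = -0.6940.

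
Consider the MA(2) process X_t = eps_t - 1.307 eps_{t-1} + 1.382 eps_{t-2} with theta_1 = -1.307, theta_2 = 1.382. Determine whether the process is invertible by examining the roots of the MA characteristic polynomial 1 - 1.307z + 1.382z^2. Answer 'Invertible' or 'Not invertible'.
\text{Not invertible}

The MA(q) characteristic polynomial is P(z) = 1 - 1.307z + 1.382z^2.
Invertibility requires all roots to lie outside the unit circle, i.e. |z| > 1 for every root.
Set 1 + (-1.307) z + (1.382) z^2 = 0, i.e. a z^2 + b z + c = 0 with a = 1.382, b = -1.307, c = 1.
Discriminant D = b^2 - 4ac = (-1.307)^2 - 4*(1.382)*1 = 1.708249 - (5.528) = -3.819751.
D < 0, so the roots are the complex-conjugate pair z = (-b +/- i sqrt(-D)) / (2a) = 0.4729 +/- 0.7071i.
For a conjugate pair |z|^2 = z * conj(z) = (product of roots) = c/a = 1/(1.382) = 0.723589, so |z| = sqrt(0.723589) = 0.8506 for both roots.
Moduli of all roots: 0.8506, 0.8506.
All moduli strictly greater than 1? No.
Verdict: Not invertible.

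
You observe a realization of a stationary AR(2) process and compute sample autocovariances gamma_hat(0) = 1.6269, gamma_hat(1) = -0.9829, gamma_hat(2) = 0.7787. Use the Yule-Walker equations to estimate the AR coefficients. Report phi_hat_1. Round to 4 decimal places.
\hat\phi_{1} = -0.4960

The Yule-Walker equations for an AR(p) process read, in matrix form,
  Gamma_p phi = r_p,   with   (Gamma_p)_{ij} = gamma(|i - j|),
                       (r_p)_i = gamma(i),   i,j = 1..p.
Substitute the sample gammas (Toeplitz matrix and right-hand side of size 2):
  Gamma_p = [[1.6269, -0.9829], [-0.9829, 1.6269]]
  r_p     = [-0.9829, 0.7787]
Written out:
  1.6269 phi_1 - 0.9829 phi_2 = -0.9829
  -0.9829 phi_1 + 1.6269 phi_2 = 0.7787
Solve by Cramer's rule:
  det = gamma(0)^2 - gamma(1)^2 = (1.6269)^2 - (-0.9829)^2 = 2.64680361 - 0.96609241 = 1.6807112
  phi_hat_1 = [gamma(1) gamma(0) - gamma(1) gamma(2)] / det = [(-0.9829)(1.6269) - (-0.9829)(0.7787)] / 1.6807112 = -0.83369578 / 1.6807112 = -0.496
  phi_hat_2 = [gamma(0) gamma(2) - gamma(1)^2] / det = [(1.6269)(0.7787) - (-0.9829)^2] / 1.6807112 = 0.30077462 / 1.6807112 = 0.179
So phi_hat = [-0.4960, 0.1790].
Therefore phi_hat_1 = -0.4960.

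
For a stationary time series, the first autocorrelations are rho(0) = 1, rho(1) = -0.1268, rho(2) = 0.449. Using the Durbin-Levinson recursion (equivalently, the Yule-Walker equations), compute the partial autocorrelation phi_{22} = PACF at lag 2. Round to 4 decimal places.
\phi_{22} = 0.4400

The PACF at lag k is phi_{kk}, the last component of the solution
to the Yule-Walker system G_k phi = r_k where
  (G_k)_{ij} = rho(|i - j|), (r_k)_i = rho(i), i,j = 1..k.
Equivalently, Durbin-Levinson gives phi_{kk} iteratively:
  phi_{11} = rho(1)
  phi_{kk} = [rho(k) - sum_{j=1..k-1} phi_{k-1,j} rho(k-j)]
            / [1 - sum_{j=1..k-1} phi_{k-1,j} rho(j)],
  phi_{k,j} = phi_{k-1,j} - phi_{kk} phi_{k-1,k-j},  j = 1..k-1.
Step k = 1:
  phi_11 = rho(1) = -0.1268.
Step k = 2:
  phi_22 = [rho(2) - phi_11 rho(1)] / [1 - phi_11 rho(1)] = [0.449 - (-0.1268)(-0.1268)] / [1 - (-0.1268)(-0.1268)]
         = 0.43292176 / 0.98392176 = 0.44.
Therefore phi_{22} = 0.4400.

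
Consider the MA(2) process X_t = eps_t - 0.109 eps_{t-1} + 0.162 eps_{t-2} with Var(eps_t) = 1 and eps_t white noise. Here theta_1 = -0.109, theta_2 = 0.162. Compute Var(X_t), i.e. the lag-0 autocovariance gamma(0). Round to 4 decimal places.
\gamma(0) = 1.0381

For an MA(q) process X_t = eps_t + sum_i theta_i eps_{t-i} with
Var(eps_t) = sigma^2, the variance is
  gamma(0) = sigma^2 * (1 + sum_i theta_i^2).
  sum_i theta_i^2 = (-0.109)^2 + (0.162)^2 = 0.011881 + 0.026244 = 0.038125.
  gamma(0) = 1 * (1 + 0.038125) = 1 * 1.038125 = 1.038125, which rounds to 1.0381.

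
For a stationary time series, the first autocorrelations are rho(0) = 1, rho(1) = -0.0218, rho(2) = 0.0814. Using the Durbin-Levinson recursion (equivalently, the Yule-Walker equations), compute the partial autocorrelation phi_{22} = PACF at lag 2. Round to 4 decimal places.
\phi_{22} = 0.0810

The PACF at lag k is phi_{kk}, the last component of the solution
to the Yule-Walker system G_k phi = r_k where
  (G_k)_{ij} = rho(|i - j|), (r_k)_i = rho(i), i,j = 1..k.
Equivalently, Durbin-Levinson gives phi_{kk} iteratively:
  phi_{11} = rho(1)
  phi_{kk} = [rho(k) - sum_{j=1..k-1} phi_{k-1,j} rho(k-j)]
            / [1 - sum_{j=1..k-1} phi_{k-1,j} rho(j)],
  phi_{k,j} = phi_{k-1,j} - phi_{kk} phi_{k-1,k-j},  j = 1..k-1.
Step k = 1:
  phi_11 = rho(1) = -0.0218.
Step k = 2:
  phi_22 = [rho(2) - phi_11 rho(1)] / [1 - phi_11 rho(1)] = [0.0814 - (-0.0218)(-0.0218)] / [1 - (-0.0218)(-0.0218)]
         = 0.08092476 / 0.99952476 = 0.081.
Therefore phi_{22} = 0.0810.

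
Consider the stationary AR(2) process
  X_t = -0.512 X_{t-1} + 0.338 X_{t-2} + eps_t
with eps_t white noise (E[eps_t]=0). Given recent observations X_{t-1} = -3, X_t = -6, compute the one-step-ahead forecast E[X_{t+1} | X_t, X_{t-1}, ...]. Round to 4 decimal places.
E[X_{t+1} \mid \mathcal F_t] = 2.0580

For an AR(p) model X_t = c + sum_i phi_i X_{t-i} + eps_t, the
one-step-ahead conditional mean is
  E[X_{t+1} | X_t, ...] = c + sum_i phi_i X_{t+1-i}.
Substitute known values:
  E[X_{t+1} | ...] = (-0.512) * (-6) + (0.338) * (-3)
                   = 2.0580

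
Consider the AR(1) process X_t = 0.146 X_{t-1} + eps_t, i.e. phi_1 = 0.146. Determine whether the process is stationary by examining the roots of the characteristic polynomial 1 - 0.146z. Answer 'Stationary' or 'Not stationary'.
\text{Stationary}

The AR(p) characteristic polynomial is P(z) = 1 - 0.146z.
Stationarity requires all roots to lie outside the unit circle, i.e. |z| > 1 for every root.
This is linear in z: 1 + (-0.146) z = 0  =>  z = -1/(-0.146) = 6.849315,  |z| = 6.849315.
Moduli of all roots: 6.8493.
All moduli strictly greater than 1? Yes.
Verdict: Stationary.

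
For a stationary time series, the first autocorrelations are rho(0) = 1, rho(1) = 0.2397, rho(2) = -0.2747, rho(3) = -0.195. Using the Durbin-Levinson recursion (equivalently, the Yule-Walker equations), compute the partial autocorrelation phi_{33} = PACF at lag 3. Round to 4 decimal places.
\phi_{33} = -0.0260

The PACF at lag k is phi_{kk}, the last component of the solution
to the Yule-Walker system G_k phi = r_k where
  (G_k)_{ij} = rho(|i - j|), (r_k)_i = rho(i), i,j = 1..k.
Equivalently, Durbin-Levinson gives phi_{kk} iteratively:
  phi_{11} = rho(1)
  phi_{kk} = [rho(k) - sum_{j=1..k-1} phi_{k-1,j} rho(k-j)]
            / [1 - sum_{j=1..k-1} phi_{k-1,j} rho(j)],
  phi_{k,j} = phi_{k-1,j} - phi_{kk} phi_{k-1,k-j},  j = 1..k-1.
Step k = 1:
  phi_11 = rho(1) = 0.2397.
Step k = 2:
  phi_22 = [rho(2) - phi_11 rho(1)] / [1 - phi_11 rho(1)] = [-0.2747 - (0.2397)(0.2397)] / [1 - (0.2397)(0.2397)]
         = -0.33215609 / 0.94254391 = -0.352404.
  Update: phi_21 = phi_11 - phi_22 phi_11 = 0.2397 - (-0.352404)(0.2397) = 0.324171.
Step k = 3:
  phi_33 = [rho(3) - phi_21 rho(2) - phi_22 rho(1)] / [1 - phi_21 rho(1) - phi_22 rho(2)]
    numerator   = -0.195 - (0.324171)(-0.2747) - (-0.352404)(0.2397) = -0.02147897
    denominator = 1 - (0.324171)(0.2397) - (-0.352404)(-0.2747) = 0.82549083
  phi_33 = -0.02147897 / 0.82549083 = -0.026.
Therefore phi_{33} = -0.0260.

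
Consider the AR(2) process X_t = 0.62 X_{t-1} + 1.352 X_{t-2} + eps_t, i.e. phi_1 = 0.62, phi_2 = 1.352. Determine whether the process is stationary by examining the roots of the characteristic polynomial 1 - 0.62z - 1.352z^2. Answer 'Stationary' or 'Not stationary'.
\text{Not stationary}

The AR(p) characteristic polynomial is P(z) = 1 - 0.62z - 1.352z^2.
Stationarity requires all roots to lie outside the unit circle, i.e. |z| > 1 for every root.
Set 1 + (-0.62) z + (-1.352) z^2 = 0, i.e. a z^2 + b z + c = 0 with a = -1.352, b = -0.62, c = 1.
Discriminant D = b^2 - 4ac = (-0.62)^2 - 4*(-1.352)*1 = 0.3844 - (-5.408) = 5.7924.
D >= 0, so the roots are real: z = (-b +/- sqrt(D)) / (2a) = (0.62 +/- 2.406741) / (-2.704).
  z_1 = (0.62 + 2.406741) / (-2.704) = -1.1194,   |z_1| = 1.1194.
  z_2 = (0.62 - 2.406741) / (-2.704) = 0.6608,   |z_2| = 0.6608.
Moduli of all roots: 1.1194, 0.6608.
All moduli strictly greater than 1? No.
Verdict: Not stationary.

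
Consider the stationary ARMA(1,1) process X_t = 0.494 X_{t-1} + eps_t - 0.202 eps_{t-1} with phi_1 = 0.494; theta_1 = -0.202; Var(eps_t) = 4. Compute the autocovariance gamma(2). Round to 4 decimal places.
\gamma(2) = 0.6871

Multiply the model equation by X_{t-k} and take expectations. With theta_0 = psi_0 = 1 and psi_j the MA(infinity) weights, this gives
  gamma(k) - sum_i phi_i gamma(k-i) = c_k,
  c_k = sigma^2 * sum_{j=k..q} theta_j psi_{j-k}   (c_k = 0 for k > q),
using gamma(-m) = gamma(m).
psi-weights needed (psi_j = theta_j + sum_i phi_i psi_{j-i}):
  psi_1 = theta_1 + phi_1 = -0.202 + (0.494) = 0.292
Right-hand sides:
  c_0 = sigma^2 (1 + theta_1 psi_1) = 4 * (1 + (-0.202)(0.292)) = 4 * 0.941016 = 3.764064
  c_1 = sigma^2 theta_1 = 4 * (-0.202) = -0.808
  c_2 = 0
Equations for k = 0 and k = 1 (AR order 1):
  gamma(0) = phi_1 gamma(1) + c_0
  gamma(1) = phi_1 gamma(0) + c_1
Substituting the second into the first: gamma(0) (1 - phi_1^2) = c_0 + phi_1 c_1, so
  gamma(0) = (c_0 + phi_1 c_1) / (1 - phi_1^2) = (3.764064 + (0.494)(-0.808)) / (1 - (0.494)^2) = 3.364912 / 0.755964 = 4.451154.
  gamma(1) = phi_1 gamma(0) + c_1 = (0.494)(4.451154) + (-0.808) = 1.39087.
For k = 2 (> q): gamma(2) = phi_1 gamma(1) = (0.494)(1.39087) = 0.68709.
Therefore gamma(2) = 0.6871 (to 4 decimal places).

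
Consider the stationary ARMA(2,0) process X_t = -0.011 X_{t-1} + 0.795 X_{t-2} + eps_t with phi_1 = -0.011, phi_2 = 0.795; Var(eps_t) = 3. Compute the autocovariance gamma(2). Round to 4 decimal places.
\gamma(2) = 6.5050

Multiply the model equation by X_{t-k} and take expectations. With theta_0 = psi_0 = 1 and psi_j the MA(infinity) weights, this gives
  gamma(k) - sum_i phi_i gamma(k-i) = c_k,
  c_k = sigma^2 * sum_{j=k..q} theta_j psi_{j-k}   (c_k = 0 for k > q),
using gamma(-m) = gamma(m).
Pure AR (q = 0): c_0 = sigma^2 = 3, c_k = 0 for k >= 1.
Equations for k = 0, 1, 2 (AR order 2, c_2 = 0):
  (E0) gamma(0) = phi_1 gamma(1) + phi_2 gamma(2) + c_0
  (E1) gamma(1) = phi_1 gamma(0) + phi_2 gamma(1) + c_1
  (E2) gamma(2) = phi_1 gamma(1) + phi_2 gamma(0)
From (E1): gamma(1) = A gamma(0) + B with
  A = phi_1 / (1 - phi_2) = -0.011 / 0.205 = -0.053659,   B = c_1 / (1 - phi_2) = 0 / 0.205 = 0.
Insert (E2) into (E0): gamma(0) (1 - phi_2^2) = phi_1 (1 + phi_2) gamma(1) + c_0.
  phi_1 (1 + phi_2) = (-0.011)(1.795) = -0.019745,   1 - phi_2^2 = 0.367975.
Replace gamma(1) by A gamma(0) + B and collect gamma(0):
  gamma(0) [0.367975 - (-0.019745)(-0.053659)] = c_0 = 3
  gamma(0) * 0.366916 = 3
  gamma(0) = 3 / 0.366916 = 8.176269.
  gamma(1) = A gamma(0) = (-0.053659)(8.176269) = -0.438727.
  gamma(2) = phi_1 gamma(1) + phi_2 gamma(0) = (-0.011)(-0.438727) + (0.795)(8.176269) = 6.50496.
Therefore gamma(2) = 6.5050 (to 4 decimal places).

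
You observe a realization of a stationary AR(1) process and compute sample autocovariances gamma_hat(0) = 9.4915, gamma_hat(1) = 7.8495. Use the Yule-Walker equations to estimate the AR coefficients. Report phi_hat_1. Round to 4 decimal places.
\hat\phi_{1} = 0.8270

The Yule-Walker equations for an AR(p) process read, in matrix form,
  Gamma_p phi = r_p,   with   (Gamma_p)_{ij} = gamma(|i - j|),
                       (r_p)_i = gamma(i),   i,j = 1..p.
Substitute the sample gammas (Toeplitz matrix and right-hand side of size 1):
  Gamma_p = [[9.4915]]
  r_p     = [7.8495]
With p = 1 this is the single equation gamma(0) phi_1 = gamma(1):
  phi_hat_1 = gamma(1) / gamma(0) = 7.8495 / 9.4915 = 0.8270.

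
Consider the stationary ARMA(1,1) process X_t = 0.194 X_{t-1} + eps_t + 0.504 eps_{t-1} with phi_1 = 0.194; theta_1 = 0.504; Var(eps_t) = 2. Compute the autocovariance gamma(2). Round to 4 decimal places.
\gamma(2) = 0.3089

Multiply the model equation by X_{t-k} and take expectations. With theta_0 = psi_0 = 1 and psi_j the MA(infinity) weights, this gives
  gamma(k) - sum_i phi_i gamma(k-i) = c_k,
  c_k = sigma^2 * sum_{j=k..q} theta_j psi_{j-k}   (c_k = 0 for k > q),
using gamma(-m) = gamma(m).
psi-weights needed (psi_j = theta_j + sum_i phi_i psi_{j-i}):
  psi_1 = theta_1 + phi_1 = 0.504 + (0.194) = 0.698
Right-hand sides:
  c_0 = sigma^2 (1 + theta_1 psi_1) = 2 * (1 + (0.504)(0.698)) = 2 * 1.351792 = 2.703584
  c_1 = sigma^2 theta_1 = 2 * (0.504) = 1.008
  c_2 = 0
Equations for k = 0 and k = 1 (AR order 1):
  gamma(0) = phi_1 gamma(1) + c_0
  gamma(1) = phi_1 gamma(0) + c_1
Substituting the second into the first: gamma(0) (1 - phi_1^2) = c_0 + phi_1 c_1, so
  gamma(0) = (c_0 + phi_1 c_1) / (1 - phi_1^2) = (2.703584 + (0.194)(1.008)) / (1 - (0.194)^2) = 2.899136 / 0.962364 = 3.012515.
  gamma(1) = phi_1 gamma(0) + c_1 = (0.194)(3.012515) + (1.008) = 1.592428.
For k = 2 (> q): gamma(2) = phi_1 gamma(1) = (0.194)(1.592428) = 0.308931.
Therefore gamma(2) = 0.3089 (to 4 decimal places).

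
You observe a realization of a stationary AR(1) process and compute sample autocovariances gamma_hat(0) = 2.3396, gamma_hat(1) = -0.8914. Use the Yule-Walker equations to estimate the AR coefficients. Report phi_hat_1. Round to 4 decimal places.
\hat\phi_{1} = -0.3810

The Yule-Walker equations for an AR(p) process read, in matrix form,
  Gamma_p phi = r_p,   with   (Gamma_p)_{ij} = gamma(|i - j|),
                       (r_p)_i = gamma(i),   i,j = 1..p.
Substitute the sample gammas (Toeplitz matrix and right-hand side of size 1):
  Gamma_p = [[2.3396]]
  r_p     = [-0.8914]
With p = 1 this is the single equation gamma(0) phi_1 = gamma(1):
  phi_hat_1 = gamma(1) / gamma(0) = -0.8914 / 2.3396 = -0.3810.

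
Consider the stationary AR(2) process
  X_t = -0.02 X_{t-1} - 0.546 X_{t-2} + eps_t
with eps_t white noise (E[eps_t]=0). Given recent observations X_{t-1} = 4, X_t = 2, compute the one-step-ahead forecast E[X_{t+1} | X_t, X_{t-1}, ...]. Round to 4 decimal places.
E[X_{t+1} \mid \mathcal F_t] = -2.2240

For an AR(p) model X_t = c + sum_i phi_i X_{t-i} + eps_t, the
one-step-ahead conditional mean is
  E[X_{t+1} | X_t, ...] = c + sum_i phi_i X_{t+1-i}.
Substitute known values:
  E[X_{t+1} | ...] = (-0.02) * (2) + (-0.546) * (4)
                   = -2.2240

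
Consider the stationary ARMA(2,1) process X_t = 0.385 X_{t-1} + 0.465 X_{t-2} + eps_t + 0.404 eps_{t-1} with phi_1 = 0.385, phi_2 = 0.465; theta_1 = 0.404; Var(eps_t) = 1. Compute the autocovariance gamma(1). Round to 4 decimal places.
\gamma(1) = 4.0776

Multiply the model equation by X_{t-k} and take expectations. With theta_0 = psi_0 = 1 and psi_j the MA(infinity) weights, this gives
  gamma(k) - sum_i phi_i gamma(k-i) = c_k,
  c_k = sigma^2 * sum_{j=k..q} theta_j psi_{j-k}   (c_k = 0 for k > q),
using gamma(-m) = gamma(m).
psi-weights needed (psi_j = theta_j + sum_i phi_i psi_{j-i}):
  psi_1 = theta_1 + phi_1 = 0.404 + (0.385) = 0.789
Right-hand sides:
  c_0 = sigma^2 (1 + theta_1 psi_1) = 1 * (1 + (0.404)(0.789)) = 1 * 1.318756 = 1.318756
  c_1 = sigma^2 theta_1 = 1 * (0.404) = 0.404
  c_2 = 0
Equations for k = 0, 1, 2 (AR order 2, c_2 = 0):
  (E0) gamma(0) = phi_1 gamma(1) + phi_2 gamma(2) + c_0
  (E1) gamma(1) = phi_1 gamma(0) + phi_2 gamma(1) + c_1
  (E2) gamma(2) = phi_1 gamma(1) + phi_2 gamma(0)
From (E1): gamma(1) = A gamma(0) + B with
  A = phi_1 / (1 - phi_2) = 0.385 / 0.535 = 0.719626,   B = c_1 / (1 - phi_2) = 0.404 / 0.535 = 0.75514.
Insert (E2) into (E0): gamma(0) (1 - phi_2^2) = phi_1 (1 + phi_2) gamma(1) + c_0.
  phi_1 (1 + phi_2) = (0.385)(1.465) = 0.564025,   1 - phi_2^2 = 0.783775.
Replace gamma(1) by A gamma(0) + B and collect gamma(0):
  gamma(0) [0.783775 - (0.564025)(0.719626)] = (0.564025)(0.75514) + 1.318756
  gamma(0) * 0.377888 = 1.744674
  gamma(0) = 1.744674 / 0.377888 = 4.616909.
  gamma(1) = A gamma(0) + B = (0.719626)(4.616909) + (0.75514) = 4.077589.
Therefore gamma(1) = 4.0776 (to 4 decimal places).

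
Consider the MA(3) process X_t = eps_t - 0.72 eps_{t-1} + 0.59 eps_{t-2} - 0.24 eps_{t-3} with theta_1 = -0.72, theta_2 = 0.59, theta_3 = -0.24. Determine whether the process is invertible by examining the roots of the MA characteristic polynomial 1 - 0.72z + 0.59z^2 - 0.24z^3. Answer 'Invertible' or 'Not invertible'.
\text{Invertible}

The MA(q) characteristic polynomial is P(z) = 1 - 0.72z + 0.59z^2 - 0.24z^3.
Invertibility requires all roots to lie outside the unit circle, i.e. |z| > 1 for every root.
Degree 3: look for a simple real root z0 first, then factor out (1 - z/z0) and solve the remaining quadratic.
Testing z0 = 2: P(2) = 1 + (-0.72)(2) + (0.59)(2)^2 + (-0.24)(2)^3
  = 1 + (-1.44) + (2.36) + (-1.92) = 0.  So z_0 = 2 is a root, |z_0| = 2.
Divide out the factor (1 - 0.5 z) = (1 - z/z0) (since 1/z0 = 0.5):
  P(z) = (1 - 0.5 z)(1 + (-0.22) z + (0.48) z^2)
  [check: z-coef -0.22 - (0.5) = -0.72; z^2-coef 0.48 - (0.5)(-0.22) = 0.59; z^3-coef -(0.5)(0.48) = -0.24.]
Remaining roots from the quadratic factor 1 + (-0.22) z + (0.48) z^2:
  Set 1 + (-0.22) z + (0.48) z^2 = 0, i.e. a z^2 + b z + c = 0 with a = 0.48, b = -0.22, c = 1.
  Discriminant D = b^2 - 4ac = (-0.22)^2 - 4*(0.48)*1 = 0.0484 - (1.92) = -1.8716.
  D < 0, so the roots are the complex-conjugate pair z = (-b +/- i sqrt(-D)) / (2a) = 0.2292 +/- 1.4251i.
  For a conjugate pair |z|^2 = z * conj(z) = (product of roots) = c/a = 1/(0.48) = 2.083333, so |z| = sqrt(2.083333) = 1.4434 for both roots.
Moduli of all roots: 2.0000, 1.4434, 1.4434.
All moduli strictly greater than 1? Yes.
Verdict: Invertible.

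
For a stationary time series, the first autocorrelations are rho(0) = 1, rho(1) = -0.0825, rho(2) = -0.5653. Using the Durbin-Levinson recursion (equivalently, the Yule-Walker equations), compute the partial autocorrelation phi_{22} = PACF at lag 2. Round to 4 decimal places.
\phi_{22} = -0.5760

The PACF at lag k is phi_{kk}, the last component of the solution
to the Yule-Walker system G_k phi = r_k where
  (G_k)_{ij} = rho(|i - j|), (r_k)_i = rho(i), i,j = 1..k.
Equivalently, Durbin-Levinson gives phi_{kk} iteratively:
  phi_{11} = rho(1)
  phi_{kk} = [rho(k) - sum_{j=1..k-1} phi_{k-1,j} rho(k-j)]
            / [1 - sum_{j=1..k-1} phi_{k-1,j} rho(j)],
  phi_{k,j} = phi_{k-1,j} - phi_{kk} phi_{k-1,k-j},  j = 1..k-1.
Step k = 1:
  phi_11 = rho(1) = -0.0825.
Step k = 2:
  phi_22 = [rho(2) - phi_11 rho(1)] / [1 - phi_11 rho(1)] = [-0.5653 - (-0.0825)(-0.0825)] / [1 - (-0.0825)(-0.0825)]
         = -0.57210625 / 0.99319375 = -0.576.
Therefore phi_{22} = -0.5760.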